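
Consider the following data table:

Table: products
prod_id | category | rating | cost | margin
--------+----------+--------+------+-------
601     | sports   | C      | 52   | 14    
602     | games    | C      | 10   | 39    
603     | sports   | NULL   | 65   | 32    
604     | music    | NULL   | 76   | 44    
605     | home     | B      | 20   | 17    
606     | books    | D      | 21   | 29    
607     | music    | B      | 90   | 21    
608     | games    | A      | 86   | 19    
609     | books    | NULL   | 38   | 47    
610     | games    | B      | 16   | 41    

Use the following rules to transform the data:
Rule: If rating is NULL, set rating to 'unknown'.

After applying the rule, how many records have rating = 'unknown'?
3

Step 1: Count records where rating IS NULL
Step 2: Found 3 records with NULL rating
Step 3: These records will have rating set to 'unknown'
Step 4: Records already having rating = 'unknown': 0
Step 5: Answer: 3 + 0 = 3 records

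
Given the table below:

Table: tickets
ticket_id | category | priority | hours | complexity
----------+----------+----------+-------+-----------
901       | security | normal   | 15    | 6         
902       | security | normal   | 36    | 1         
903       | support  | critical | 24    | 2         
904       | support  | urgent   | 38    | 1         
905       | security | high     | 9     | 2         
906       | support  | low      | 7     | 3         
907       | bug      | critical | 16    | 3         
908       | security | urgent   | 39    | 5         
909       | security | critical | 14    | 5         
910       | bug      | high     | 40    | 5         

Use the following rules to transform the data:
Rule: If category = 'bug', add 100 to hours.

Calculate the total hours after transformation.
438

Step 1: Count records where category = 'bug': 2
Step 2: Total bonus added: 2 × 100 = 200
Step 3: Original sum of hours: 238
Step 4: Final sum = 238 + 200 = 438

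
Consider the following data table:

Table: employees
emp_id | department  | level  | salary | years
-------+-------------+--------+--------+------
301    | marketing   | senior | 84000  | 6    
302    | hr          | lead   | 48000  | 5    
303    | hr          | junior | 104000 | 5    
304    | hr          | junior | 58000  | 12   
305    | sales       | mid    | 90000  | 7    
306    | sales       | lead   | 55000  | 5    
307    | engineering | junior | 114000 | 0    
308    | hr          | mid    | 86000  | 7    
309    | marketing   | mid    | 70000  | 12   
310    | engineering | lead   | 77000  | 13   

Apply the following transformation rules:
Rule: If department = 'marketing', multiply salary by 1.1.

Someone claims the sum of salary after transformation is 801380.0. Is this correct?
No, the correct result is 801400.0.

Step 1: Calculate the correct sum after transformation
Step 2: Apply multiplier 1.1 to records where department = 'marketing'
Step 3: Correct result = 801400.0
Step 4: Claimed result = 801380.0
Step 5: 801400.0 ≠ 801380.0
Conclusion: The claimed result is incorrect. The correct answer is 801400.0.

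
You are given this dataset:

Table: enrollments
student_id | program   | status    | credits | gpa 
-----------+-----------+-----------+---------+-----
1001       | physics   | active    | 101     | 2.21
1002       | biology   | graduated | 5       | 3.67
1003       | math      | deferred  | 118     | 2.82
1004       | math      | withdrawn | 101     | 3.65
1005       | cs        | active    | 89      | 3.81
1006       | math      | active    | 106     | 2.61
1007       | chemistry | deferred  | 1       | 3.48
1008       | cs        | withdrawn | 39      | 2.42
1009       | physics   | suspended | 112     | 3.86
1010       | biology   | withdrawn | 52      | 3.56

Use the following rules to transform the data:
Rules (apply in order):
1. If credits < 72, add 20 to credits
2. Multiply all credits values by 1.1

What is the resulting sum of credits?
884.4

Step 1: Apply Rule 1 - Add 20 to records with credits < 72
  - 4 records affected: 97 + (4 × 20) = 177
  - Unaffected records: 627
  - Sum after Rule 1: 804
Step 2: Apply Rule 2 - Multiply all by 1.1
  - 804 × 1.1 = 884.4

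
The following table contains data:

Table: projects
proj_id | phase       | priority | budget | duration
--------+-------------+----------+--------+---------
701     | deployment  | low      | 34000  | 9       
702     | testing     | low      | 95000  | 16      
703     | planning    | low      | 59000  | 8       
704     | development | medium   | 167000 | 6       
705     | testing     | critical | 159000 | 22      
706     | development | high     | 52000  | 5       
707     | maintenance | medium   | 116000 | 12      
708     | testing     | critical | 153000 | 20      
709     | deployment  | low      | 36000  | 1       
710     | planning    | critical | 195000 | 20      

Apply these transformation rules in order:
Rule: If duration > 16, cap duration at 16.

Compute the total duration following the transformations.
105

Step 1: 3 records have duration > 16
Step 2: These records originally summed to 62
Step 3: After capping: 3 × 16 = 48
Step 4: Unaffected records sum: 57
Step 5: Final sum = 48 + 57 = 105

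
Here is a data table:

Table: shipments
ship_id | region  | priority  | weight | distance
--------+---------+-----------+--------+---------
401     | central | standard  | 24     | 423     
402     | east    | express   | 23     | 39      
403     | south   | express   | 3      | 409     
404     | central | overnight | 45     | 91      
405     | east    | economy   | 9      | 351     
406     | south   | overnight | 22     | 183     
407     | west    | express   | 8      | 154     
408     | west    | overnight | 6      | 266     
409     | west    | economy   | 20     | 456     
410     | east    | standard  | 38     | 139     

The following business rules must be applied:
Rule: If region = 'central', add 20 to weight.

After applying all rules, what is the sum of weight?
238

Step 1: Count records where region = 'central': 2
Step 2: Total bonus added: 2 × 20 = 40
Step 3: Original sum of weight: 198
Step 4: Final sum = 198 + 40 = 238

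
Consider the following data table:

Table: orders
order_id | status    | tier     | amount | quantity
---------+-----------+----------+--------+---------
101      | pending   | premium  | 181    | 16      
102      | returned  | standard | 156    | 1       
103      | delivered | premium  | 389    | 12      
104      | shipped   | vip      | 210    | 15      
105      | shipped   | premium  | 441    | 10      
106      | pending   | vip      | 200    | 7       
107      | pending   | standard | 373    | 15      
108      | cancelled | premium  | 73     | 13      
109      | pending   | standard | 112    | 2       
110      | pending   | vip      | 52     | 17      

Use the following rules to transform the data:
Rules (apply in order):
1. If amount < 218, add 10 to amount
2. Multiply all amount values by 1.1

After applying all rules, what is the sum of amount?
2482.7

Step 1: Apply Rule 1 - Add 10 to records with amount < 218
  - 7 records affected: 984 + (7 × 10) = 1054
  - Unaffected records: 1203
  - Sum after Rule 1: 2257
Step 2: Apply Rule 2 - Multiply all by 1.1
  - 2257 × 1.1 = 2482.7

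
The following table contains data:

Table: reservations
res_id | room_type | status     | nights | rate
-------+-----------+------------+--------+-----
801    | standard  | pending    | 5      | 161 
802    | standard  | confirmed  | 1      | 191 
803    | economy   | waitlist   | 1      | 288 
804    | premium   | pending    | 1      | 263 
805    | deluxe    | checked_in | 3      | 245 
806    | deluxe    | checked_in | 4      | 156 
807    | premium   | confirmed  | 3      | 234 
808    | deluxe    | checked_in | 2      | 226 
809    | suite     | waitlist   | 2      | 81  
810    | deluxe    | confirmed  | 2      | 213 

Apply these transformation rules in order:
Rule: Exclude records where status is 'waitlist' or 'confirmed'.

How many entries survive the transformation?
5

Step 1: Count records to exclude
  - 2 (waitlist) + 3 (confirmed) = 5 records
Step 2: Total records: 10
Step 3: Remaining = 10 - 5 = 5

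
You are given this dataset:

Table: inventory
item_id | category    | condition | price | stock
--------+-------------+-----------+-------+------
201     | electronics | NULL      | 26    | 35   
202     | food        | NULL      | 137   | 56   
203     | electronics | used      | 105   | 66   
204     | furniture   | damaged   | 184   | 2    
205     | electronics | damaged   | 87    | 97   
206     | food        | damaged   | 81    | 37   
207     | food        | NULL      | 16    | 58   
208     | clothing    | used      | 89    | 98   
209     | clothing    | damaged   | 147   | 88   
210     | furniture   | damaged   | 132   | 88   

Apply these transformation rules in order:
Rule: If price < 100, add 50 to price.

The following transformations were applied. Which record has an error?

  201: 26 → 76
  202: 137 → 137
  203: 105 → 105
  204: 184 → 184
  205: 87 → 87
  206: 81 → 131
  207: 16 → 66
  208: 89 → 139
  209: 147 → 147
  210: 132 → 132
Record 205 has an error. The correct transformed value should be 137, not 87.

Step 1: Check each record against the rule
Step 2: Record 205 has price = 87
Step 3: Since 87 < 100, the bonus should have been applied
Step 4: Correct value = 137, but claimed value = 87
Conclusion: Record 205 has the error.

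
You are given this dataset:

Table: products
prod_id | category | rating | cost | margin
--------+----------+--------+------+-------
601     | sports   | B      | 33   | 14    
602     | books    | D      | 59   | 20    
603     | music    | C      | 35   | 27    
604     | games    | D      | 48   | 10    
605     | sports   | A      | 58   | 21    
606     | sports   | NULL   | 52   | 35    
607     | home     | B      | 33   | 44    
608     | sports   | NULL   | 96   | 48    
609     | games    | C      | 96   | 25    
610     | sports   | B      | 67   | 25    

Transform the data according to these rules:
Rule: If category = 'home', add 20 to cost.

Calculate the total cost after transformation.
597

Step 1: Count records where category = 'home': 1
Step 2: Total bonus added: 1 × 20 = 20
Step 3: Original sum of cost: 577
Step 4: Final sum = 577 + 20 = 597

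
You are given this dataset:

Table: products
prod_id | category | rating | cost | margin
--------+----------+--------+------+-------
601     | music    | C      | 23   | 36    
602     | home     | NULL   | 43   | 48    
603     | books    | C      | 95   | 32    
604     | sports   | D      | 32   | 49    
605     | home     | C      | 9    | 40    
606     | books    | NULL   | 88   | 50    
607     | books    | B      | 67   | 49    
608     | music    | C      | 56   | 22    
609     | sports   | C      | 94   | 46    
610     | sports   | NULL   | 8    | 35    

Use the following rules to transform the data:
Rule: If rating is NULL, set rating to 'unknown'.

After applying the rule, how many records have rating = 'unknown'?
3

Step 1: Count records where rating IS NULL
Step 2: Found 3 records with NULL rating
Step 3: These records will have rating set to 'unknown'
Step 4: Records already having rating = 'unknown': 0
Step 5: Answer: 3 + 0 = 3 records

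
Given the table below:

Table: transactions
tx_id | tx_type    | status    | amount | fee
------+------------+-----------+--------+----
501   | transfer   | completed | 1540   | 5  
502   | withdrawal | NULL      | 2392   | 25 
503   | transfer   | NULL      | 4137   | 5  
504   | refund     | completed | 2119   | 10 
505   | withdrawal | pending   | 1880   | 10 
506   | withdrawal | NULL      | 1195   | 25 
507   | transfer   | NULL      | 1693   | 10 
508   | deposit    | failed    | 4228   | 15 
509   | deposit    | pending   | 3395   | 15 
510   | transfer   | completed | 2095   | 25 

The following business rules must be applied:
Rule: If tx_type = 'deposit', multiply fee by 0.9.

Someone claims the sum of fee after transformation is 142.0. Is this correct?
Yes, the result is correct.

Step 1: Calculate the correct sum after transformation
Step 2: Apply multiplier 0.9 to records where tx_type = 'deposit'
Step 3: Correct result = 142.0
Step 4: Claimed result = 142.0
Step 5: 142.0 = 142.0 ✓
Conclusion: The claimed result is correct.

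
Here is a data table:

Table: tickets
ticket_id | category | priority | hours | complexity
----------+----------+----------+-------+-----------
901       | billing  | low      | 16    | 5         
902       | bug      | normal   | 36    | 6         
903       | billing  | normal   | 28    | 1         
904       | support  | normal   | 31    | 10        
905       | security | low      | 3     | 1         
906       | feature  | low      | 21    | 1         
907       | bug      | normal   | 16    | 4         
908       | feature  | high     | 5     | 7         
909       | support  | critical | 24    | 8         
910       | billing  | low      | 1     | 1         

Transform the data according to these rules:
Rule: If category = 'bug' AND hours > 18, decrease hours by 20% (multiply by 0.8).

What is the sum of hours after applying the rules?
173.8

Step 1: Find records where category = 'bug' AND hours > 18
Step 2: 1 records match, summing to 36
Step 3: After multiplier: 36 × 0.8 = 28.8
Step 4: Unaffected records sum: 145
Step 5: Final sum = 28.8 + 145 = 173.8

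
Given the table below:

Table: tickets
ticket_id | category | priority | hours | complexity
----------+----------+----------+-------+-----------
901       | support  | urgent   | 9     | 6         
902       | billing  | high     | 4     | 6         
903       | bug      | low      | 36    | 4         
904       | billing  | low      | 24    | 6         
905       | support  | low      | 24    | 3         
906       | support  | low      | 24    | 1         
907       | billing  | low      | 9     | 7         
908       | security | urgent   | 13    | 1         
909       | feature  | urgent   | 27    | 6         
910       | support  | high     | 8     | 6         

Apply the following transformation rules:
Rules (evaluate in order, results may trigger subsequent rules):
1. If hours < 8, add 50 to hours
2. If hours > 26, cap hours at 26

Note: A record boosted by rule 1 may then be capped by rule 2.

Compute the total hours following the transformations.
189

Step 1: Apply rule 1 to records with hours < 8
  - 1 records get bonus of 50
  - Of these, 1 records then exceed 26 and get capped
Step 2: Apply rule 2 to records with hours > 26
  - 2 records (original) are capped
Step 3: Calculate final sum = 189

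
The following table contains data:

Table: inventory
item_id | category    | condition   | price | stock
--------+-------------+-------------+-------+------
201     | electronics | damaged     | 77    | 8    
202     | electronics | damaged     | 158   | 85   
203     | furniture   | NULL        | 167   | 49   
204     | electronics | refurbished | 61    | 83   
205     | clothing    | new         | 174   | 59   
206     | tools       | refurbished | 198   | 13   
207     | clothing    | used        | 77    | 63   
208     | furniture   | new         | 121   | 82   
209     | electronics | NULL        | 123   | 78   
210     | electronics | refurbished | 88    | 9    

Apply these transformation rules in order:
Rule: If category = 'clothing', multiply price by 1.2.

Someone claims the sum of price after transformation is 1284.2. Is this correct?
No, the correct result is 1294.2.

Step 1: Calculate the correct sum after transformation
Step 2: Apply multiplier 1.2 to records where category = 'clothing'
Step 3: Correct result = 1294.2
Step 4: Claimed result = 1284.2
Step 5: 1294.2 ≠ 1284.2
Conclusion: The claimed result is incorrect. The correct answer is 1294.2.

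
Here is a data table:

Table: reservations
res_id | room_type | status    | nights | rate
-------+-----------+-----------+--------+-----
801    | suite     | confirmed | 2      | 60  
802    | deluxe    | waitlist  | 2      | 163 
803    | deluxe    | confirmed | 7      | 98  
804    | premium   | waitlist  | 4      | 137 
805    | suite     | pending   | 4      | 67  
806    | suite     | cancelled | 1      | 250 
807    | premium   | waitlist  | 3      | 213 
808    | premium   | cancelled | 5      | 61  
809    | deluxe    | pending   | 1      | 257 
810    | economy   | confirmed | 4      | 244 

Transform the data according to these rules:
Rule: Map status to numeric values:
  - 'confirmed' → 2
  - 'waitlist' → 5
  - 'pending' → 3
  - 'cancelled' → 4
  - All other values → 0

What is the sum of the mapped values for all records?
35

Step 1: Apply mapping to each record
Step 2: Count by status:
  'confirmed': 3 records × 2 = 6
  'waitlist': 3 records × 5 = 15
  'pending': 2 records × 3 = 6
  'cancelled': 2 records × 4 = 8
Step 3: Sum all mapped values = 35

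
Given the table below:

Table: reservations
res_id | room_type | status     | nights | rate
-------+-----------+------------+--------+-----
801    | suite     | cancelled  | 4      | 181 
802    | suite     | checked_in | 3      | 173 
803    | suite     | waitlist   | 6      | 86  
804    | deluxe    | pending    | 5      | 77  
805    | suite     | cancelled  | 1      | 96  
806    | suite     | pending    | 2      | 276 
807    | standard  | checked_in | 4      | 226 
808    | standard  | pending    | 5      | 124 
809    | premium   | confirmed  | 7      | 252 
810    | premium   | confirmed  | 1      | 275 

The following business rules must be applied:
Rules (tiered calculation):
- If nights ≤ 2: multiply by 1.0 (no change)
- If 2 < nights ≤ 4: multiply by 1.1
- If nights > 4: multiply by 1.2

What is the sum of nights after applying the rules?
43.7

Step 1: Tier 1 (nights ≤ 2): 3 records, sum = 4 × 1.0 = 4.0
Step 2: Tier 2 (2 < nights ≤ 4): 3 records, sum = 11 × 1.1 = 12.1
Step 3: Tier 3 (nights > 4): 4 records, sum = 23 × 1.2 = 27.6
Step 4: Final sum = 4.0 + 12.1 + 27.6 = 43.7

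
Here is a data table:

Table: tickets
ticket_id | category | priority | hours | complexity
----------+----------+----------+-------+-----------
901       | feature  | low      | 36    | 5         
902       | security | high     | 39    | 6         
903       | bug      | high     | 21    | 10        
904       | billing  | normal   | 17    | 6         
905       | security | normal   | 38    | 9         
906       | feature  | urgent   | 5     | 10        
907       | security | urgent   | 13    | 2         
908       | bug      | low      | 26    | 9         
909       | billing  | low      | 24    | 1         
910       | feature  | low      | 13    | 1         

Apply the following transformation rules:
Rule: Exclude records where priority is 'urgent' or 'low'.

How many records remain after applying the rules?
4

Step 1: Count records to exclude
  - 2 (urgent) + 4 (low) = 6 records
Step 2: Total records: 10
Step 3: Remaining = 10 - 6 = 4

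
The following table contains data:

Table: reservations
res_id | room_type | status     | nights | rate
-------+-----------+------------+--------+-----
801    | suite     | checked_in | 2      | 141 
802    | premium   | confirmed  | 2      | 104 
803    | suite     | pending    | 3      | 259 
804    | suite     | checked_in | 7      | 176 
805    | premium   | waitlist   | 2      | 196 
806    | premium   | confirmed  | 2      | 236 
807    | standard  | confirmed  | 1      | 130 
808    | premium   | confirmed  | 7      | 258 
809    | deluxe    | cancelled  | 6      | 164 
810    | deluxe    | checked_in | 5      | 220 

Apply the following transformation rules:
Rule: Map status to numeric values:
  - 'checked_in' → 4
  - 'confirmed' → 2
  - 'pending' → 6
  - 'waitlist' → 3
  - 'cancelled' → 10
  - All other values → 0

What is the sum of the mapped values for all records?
39

Step 1: Apply mapping to each record
Step 2: Count by status:
  'checked_in': 3 records × 4 = 12
  'confirmed': 4 records × 2 = 8
  'pending': 1 records × 6 = 6
  'waitlist': 1 records × 3 = 3
  'cancelled': 1 records × 10 = 10
Step 3: Sum all mapped values = 39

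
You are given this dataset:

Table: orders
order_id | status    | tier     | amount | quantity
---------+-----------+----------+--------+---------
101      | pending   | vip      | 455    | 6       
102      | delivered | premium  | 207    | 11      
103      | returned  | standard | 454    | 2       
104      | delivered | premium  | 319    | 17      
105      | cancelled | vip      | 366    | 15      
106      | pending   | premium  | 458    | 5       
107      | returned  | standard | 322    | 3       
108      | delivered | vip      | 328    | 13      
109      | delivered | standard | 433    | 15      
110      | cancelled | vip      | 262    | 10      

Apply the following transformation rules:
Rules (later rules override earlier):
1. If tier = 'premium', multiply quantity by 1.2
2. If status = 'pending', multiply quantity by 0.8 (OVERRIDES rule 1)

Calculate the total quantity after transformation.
100.4

Step 1: Rule 2 takes priority for records with status = 'pending'
  - 2 records: 11 × 0.8 = 8.8
Step 2: Rule 1 applies to remaining records with tier = 'premium'
  - 2 records: 28 × 1.2 = 33.6
Step 3: Other records unchanged: 58
Step 4: Final sum = 8.8 + 33.6 + 58 = 100.4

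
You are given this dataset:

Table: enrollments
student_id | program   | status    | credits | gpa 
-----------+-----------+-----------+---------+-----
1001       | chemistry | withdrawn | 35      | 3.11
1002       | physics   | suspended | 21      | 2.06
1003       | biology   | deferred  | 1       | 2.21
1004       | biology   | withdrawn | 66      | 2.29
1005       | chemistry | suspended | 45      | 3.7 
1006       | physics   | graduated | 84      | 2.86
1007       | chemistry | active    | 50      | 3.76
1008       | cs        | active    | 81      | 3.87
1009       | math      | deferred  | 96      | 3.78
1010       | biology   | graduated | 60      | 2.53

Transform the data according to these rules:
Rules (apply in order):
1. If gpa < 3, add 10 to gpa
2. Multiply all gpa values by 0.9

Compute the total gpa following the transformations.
72.15

Step 1: Apply Rule 1 - Add 10 to records with gpa < 3
  - 5 records affected: 11.95 + (5 × 10) = 61.95
  - Unaffected records: 18.22
  - Sum after Rule 1: 80.17
Step 2: Apply Rule 2 - Multiply all by 0.9
  - 80.17 × 0.9 = 72.15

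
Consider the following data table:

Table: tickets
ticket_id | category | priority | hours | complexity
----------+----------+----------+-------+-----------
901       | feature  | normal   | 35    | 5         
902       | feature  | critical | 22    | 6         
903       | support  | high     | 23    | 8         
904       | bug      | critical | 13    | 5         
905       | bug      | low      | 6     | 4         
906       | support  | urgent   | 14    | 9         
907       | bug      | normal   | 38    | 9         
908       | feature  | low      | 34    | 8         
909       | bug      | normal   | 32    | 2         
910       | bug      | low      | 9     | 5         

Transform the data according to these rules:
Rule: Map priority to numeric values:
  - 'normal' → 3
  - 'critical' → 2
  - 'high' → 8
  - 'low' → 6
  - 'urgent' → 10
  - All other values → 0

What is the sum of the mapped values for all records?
49

Step 1: Apply mapping to each record
Step 2: Count by status:
  'normal': 3 records × 3 = 9
  'critical': 2 records × 2 = 4
  'high': 1 records × 8 = 8
  'low': 3 records × 6 = 18
  'urgent': 1 records × 10 = 10
Step 3: Sum all mapped values = 49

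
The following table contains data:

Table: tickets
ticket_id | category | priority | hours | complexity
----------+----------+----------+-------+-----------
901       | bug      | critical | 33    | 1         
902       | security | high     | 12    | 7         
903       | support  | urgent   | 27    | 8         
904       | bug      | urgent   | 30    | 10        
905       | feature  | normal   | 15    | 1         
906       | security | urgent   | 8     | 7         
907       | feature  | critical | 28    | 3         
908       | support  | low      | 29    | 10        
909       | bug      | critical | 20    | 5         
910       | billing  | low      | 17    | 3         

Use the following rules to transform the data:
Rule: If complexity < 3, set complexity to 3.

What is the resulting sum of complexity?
59

Step 1: 2 records have complexity < 3
Step 2: These records originally summed to 2
Step 3: After setting to minimum: 2 × 3 = 6
Step 4: Unaffected records sum: 53
Step 5: Final sum = 6 + 53 = 59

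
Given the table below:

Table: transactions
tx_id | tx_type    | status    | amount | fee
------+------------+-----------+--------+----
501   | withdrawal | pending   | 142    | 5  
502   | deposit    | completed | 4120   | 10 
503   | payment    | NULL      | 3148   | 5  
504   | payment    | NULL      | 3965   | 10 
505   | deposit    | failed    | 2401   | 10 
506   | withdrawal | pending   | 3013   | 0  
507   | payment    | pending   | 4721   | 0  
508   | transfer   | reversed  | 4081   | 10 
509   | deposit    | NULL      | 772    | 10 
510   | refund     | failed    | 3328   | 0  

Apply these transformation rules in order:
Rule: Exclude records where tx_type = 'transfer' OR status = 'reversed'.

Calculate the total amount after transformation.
25610

Step 1: Find records where tx_type = 'transfer' OR status = 'reversed'
Step 2: 1 records match, summing to 4081
Step 3: Original sum: 29691
Step 4: Remaining sum = 29691 - 4081 = 25610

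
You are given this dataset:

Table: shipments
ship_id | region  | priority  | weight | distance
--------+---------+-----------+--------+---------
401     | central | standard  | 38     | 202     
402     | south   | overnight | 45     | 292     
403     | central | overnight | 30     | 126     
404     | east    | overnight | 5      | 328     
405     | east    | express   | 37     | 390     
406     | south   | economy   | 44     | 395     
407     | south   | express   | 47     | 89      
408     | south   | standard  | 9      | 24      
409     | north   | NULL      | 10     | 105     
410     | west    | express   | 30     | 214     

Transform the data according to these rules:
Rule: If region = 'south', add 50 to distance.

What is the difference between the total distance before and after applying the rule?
200

Step 1: Original sum of distance = 2165
Step 2: 4 records have region = 'south'
Step 3: Each affected record changes by 50
Step 4: Total change = 4 × 50 = 200
Step 5: New sum = 2165 + 200 = 2365
Step 6: Difference = |2365 - 2165| = 200
        (Sum increased by 200)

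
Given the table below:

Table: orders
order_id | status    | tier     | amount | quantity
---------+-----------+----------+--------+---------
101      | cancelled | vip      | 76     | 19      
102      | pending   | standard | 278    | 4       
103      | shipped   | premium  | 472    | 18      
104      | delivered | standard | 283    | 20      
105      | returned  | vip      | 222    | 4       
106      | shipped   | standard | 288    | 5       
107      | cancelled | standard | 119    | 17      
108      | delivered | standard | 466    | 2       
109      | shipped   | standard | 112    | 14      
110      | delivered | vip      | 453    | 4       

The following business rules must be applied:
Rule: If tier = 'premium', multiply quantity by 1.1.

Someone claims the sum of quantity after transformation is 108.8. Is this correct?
Yes, the result is correct.

Step 1: Calculate the correct sum after transformation
Step 2: Apply multiplier 1.1 to records where tier = 'premium'
Step 3: Correct result = 108.8
Step 4: Claimed result = 108.8
Step 5: 108.8 = 108.8 ✓
Conclusion: The claimed result is correct.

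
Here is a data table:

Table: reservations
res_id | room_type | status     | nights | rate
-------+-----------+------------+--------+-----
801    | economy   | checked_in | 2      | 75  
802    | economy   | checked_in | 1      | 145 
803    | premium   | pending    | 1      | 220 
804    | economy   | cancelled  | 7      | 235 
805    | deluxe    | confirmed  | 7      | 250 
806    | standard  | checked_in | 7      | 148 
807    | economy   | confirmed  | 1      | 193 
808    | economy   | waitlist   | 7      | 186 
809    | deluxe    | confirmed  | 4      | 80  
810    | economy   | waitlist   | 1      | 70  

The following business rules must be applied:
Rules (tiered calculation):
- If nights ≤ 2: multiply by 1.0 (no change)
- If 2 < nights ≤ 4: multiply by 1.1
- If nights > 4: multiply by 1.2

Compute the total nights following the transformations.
44.0

Step 1: Tier 1 (nights ≤ 2): 5 records, sum = 6 × 1.0 = 6.0
Step 2: Tier 2 (2 < nights ≤ 4): 1 records, sum = 4 × 1.1 = 4.4
Step 3: Tier 3 (nights > 4): 4 records, sum = 28 × 1.2 = 33.6
Step 4: Final sum = 6.0 + 4.4 + 33.6 = 44.0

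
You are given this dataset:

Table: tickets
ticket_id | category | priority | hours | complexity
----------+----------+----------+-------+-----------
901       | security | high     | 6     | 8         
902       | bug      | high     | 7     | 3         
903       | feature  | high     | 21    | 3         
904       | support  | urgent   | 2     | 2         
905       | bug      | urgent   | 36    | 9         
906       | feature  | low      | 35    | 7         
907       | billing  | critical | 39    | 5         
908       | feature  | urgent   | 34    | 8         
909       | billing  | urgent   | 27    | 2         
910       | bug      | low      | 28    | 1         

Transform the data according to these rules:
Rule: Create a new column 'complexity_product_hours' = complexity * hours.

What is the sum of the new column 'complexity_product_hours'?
1254

Step 1: For each record, compute complexity * hours
Example calculations:
  8 * 6 = 48
  3 * 7 = 21
  3 * 21 = 63
  ...
Step 2: Sum all derived values
Step 3: Total = 1254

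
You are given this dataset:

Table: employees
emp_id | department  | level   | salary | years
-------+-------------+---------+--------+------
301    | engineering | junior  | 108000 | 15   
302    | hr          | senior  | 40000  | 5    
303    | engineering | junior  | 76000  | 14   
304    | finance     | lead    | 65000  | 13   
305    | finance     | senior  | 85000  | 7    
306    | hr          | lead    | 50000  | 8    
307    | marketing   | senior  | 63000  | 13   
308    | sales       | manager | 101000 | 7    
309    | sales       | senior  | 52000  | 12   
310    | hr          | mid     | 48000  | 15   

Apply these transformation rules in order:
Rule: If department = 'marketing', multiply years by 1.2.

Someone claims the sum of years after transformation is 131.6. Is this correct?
No, the correct result is 111.6.

Step 1: Calculate the correct sum after transformation
Step 2: Apply multiplier 1.2 to records where department = 'marketing'
Step 3: Correct result = 111.6
Step 4: Claimed result = 131.6
Step 5: 111.6 ≠ 131.6
Conclusion: The claimed result is incorrect. The correct answer is 111.6.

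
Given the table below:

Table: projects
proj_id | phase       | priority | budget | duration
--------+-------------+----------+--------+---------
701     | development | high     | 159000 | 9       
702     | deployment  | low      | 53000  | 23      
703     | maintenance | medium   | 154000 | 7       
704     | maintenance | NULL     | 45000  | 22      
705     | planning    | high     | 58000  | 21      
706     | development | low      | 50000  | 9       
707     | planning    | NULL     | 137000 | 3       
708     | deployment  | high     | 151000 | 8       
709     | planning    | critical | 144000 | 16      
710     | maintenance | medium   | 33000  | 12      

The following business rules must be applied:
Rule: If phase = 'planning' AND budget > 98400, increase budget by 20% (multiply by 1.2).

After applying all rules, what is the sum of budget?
1040200.0

Step 1: Find records where phase = 'planning' AND budget > 98400
Step 2: 2 records match, summing to 281000
Step 3: After multiplier: 281000 × 1.2 = 337200.0
Step 4: Unaffected records sum: 703000
Step 5: Final sum = 337200.0 + 703000 = 1040200.0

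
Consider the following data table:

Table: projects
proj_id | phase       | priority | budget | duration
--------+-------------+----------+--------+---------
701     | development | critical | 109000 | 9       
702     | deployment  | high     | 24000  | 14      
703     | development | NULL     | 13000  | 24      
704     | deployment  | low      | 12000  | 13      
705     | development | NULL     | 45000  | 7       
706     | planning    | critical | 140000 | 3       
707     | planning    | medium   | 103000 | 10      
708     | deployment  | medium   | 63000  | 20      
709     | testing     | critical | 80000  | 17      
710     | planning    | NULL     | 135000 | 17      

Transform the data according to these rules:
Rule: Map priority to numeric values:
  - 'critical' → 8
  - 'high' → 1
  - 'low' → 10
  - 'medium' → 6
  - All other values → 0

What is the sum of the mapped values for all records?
47

Step 1: Apply mapping to each record
Step 2: Count by status:
  'critical': 3 records × 8 = 24
  'high': 1 records × 1 = 1
  'low': 1 records × 10 = 10
  'medium': 2 records × 6 = 12
Step 3: Sum all mapped values = 47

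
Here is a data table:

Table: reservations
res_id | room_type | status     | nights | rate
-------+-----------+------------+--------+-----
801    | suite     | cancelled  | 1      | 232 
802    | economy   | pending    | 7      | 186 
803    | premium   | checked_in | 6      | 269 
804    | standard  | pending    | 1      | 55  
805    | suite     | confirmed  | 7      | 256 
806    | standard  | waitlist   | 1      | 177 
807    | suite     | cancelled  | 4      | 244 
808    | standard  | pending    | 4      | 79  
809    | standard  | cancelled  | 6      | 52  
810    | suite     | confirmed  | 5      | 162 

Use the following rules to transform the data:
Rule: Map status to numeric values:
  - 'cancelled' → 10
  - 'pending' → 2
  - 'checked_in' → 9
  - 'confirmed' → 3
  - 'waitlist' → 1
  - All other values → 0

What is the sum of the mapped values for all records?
52

Step 1: Apply mapping to each record
Step 2: Count by status:
  'cancelled': 3 records × 10 = 30
  'pending': 3 records × 2 = 6
  'checked_in': 1 records × 9 = 9
  'confirmed': 2 records × 3 = 6
  'waitlist': 1 records × 1 = 1
Step 3: Sum all mapped values = 52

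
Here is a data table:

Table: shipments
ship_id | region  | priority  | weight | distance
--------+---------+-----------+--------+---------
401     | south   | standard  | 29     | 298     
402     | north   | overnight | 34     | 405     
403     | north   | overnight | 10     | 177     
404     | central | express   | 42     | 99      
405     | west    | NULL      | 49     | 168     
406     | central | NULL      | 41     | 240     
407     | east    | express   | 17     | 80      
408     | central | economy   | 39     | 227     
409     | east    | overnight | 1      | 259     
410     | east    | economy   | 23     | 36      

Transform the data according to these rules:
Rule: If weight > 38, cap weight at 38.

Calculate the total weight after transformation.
266

Step 1: 4 records have weight > 38
Step 2: These records originally summed to 171
Step 3: After capping: 4 × 38 = 152
Step 4: Unaffected records sum: 114
Step 5: Final sum = 152 + 114 = 266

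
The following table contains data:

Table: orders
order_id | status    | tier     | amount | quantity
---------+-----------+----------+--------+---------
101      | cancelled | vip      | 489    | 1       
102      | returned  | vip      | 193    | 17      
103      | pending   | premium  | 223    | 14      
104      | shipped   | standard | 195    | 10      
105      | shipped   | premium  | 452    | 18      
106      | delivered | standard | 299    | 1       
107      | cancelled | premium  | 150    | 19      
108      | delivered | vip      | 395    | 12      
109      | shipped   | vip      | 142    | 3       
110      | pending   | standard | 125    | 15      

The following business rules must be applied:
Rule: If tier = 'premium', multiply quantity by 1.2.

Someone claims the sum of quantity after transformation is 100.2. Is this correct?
No, the correct result is 120.2.

Step 1: Calculate the correct sum after transformation
Step 2: Apply multiplier 1.2 to records where tier = 'premium'
Step 3: Correct result = 120.2
Step 4: Claimed result = 100.2
Step 5: 120.2 ≠ 100.2
Conclusion: The claimed result is incorrect. The correct answer is 120.2.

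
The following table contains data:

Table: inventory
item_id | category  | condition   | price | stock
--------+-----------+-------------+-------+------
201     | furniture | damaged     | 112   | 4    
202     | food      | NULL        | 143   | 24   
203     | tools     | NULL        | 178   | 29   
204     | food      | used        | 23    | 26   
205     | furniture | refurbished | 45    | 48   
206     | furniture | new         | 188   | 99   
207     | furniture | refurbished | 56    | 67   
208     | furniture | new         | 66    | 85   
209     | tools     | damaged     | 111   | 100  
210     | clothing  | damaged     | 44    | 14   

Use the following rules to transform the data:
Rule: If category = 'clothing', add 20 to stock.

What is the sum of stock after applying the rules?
516

Step 1: Count records where category = 'clothing': 1
Step 2: Total bonus added: 1 × 20 = 20
Step 3: Original sum of stock: 496
Step 4: Final sum = 496 + 20 = 516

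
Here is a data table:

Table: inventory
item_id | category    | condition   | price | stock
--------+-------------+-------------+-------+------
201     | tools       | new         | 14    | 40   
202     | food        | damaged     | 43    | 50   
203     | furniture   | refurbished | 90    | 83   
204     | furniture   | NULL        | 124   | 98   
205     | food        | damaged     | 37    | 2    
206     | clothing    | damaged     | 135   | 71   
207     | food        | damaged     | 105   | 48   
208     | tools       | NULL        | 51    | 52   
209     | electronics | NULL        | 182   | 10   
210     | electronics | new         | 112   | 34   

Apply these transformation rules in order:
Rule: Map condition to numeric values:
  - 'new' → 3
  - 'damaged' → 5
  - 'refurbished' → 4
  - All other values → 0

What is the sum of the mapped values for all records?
30

Step 1: Apply mapping to each record
Step 2: Count by status:
  'new': 2 records × 3 = 6
  'damaged': 4 records × 5 = 20
  'refurbished': 1 records × 4 = 4
Step 3: Sum all mapped values = 30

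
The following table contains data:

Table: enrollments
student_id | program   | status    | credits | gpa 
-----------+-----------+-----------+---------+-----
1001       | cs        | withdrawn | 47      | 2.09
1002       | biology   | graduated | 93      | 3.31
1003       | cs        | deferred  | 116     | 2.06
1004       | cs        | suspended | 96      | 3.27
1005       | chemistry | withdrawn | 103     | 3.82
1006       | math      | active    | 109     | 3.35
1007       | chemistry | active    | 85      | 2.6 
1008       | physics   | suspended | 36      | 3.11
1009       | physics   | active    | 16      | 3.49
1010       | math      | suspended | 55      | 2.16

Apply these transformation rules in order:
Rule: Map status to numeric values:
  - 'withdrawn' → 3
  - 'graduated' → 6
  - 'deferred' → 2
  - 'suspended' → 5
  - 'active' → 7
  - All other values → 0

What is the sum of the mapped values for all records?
50

Step 1: Apply mapping to each record
Step 2: Count by status:
  'withdrawn': 2 records × 3 = 6
  'graduated': 1 records × 6 = 6
  'deferred': 1 records × 2 = 2
  'suspended': 3 records × 5 = 15
  'active': 3 records × 7 = 21
Step 3: Sum all mapped values = 50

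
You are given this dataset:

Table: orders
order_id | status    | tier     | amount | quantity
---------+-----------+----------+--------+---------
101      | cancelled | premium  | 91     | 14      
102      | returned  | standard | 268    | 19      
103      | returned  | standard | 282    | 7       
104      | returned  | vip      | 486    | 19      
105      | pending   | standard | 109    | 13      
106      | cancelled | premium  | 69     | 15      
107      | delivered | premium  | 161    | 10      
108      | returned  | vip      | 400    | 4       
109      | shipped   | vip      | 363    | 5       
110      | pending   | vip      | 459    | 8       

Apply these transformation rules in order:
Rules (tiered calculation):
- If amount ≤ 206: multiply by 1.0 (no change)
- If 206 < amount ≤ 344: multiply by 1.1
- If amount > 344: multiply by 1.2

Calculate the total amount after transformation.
3084.6

Step 1: Tier 1 (amount ≤ 206): 4 records, sum = 430 × 1.0 = 430.0
Step 2: Tier 2 (206 < amount ≤ 344): 2 records, sum = 550 × 1.1 = 605.0
Step 3: Tier 3 (amount > 344): 4 records, sum = 1708 × 1.2 = 2049.6
Step 4: Final sum = 430.0 + 605.0 + 2049.6 = 3084.6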